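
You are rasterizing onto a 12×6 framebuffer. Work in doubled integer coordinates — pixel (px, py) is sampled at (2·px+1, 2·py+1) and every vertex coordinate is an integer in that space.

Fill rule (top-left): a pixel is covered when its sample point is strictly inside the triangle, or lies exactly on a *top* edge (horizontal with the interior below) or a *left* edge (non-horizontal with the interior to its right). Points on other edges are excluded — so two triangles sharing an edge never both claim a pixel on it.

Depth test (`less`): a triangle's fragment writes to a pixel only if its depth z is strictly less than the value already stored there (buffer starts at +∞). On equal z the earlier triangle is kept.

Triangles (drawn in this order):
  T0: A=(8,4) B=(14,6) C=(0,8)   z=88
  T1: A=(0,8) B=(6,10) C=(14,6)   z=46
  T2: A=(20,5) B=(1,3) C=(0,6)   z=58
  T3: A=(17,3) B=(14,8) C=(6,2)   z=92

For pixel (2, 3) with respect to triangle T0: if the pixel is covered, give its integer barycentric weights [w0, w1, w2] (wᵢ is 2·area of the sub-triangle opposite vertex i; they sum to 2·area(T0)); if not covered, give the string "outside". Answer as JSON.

T0:
  2·area = 40
  edge (8, 4)→(14, 6): d=(6,2) right/bottom  bias=-1
  edge (14, 6)→(0, 8): d=(-14,2) right/bottom  bias=-1
  edge (0, 8)→(8, 4): d=(8,-4) top-left  bias=+0
    (2,1)@(5, 3): e=[0,60,-20] → .  [on edge]
    (3,2)@(7, 5): e=[8,28,4] → X
    (4,2)@(9, 5): e=[4,24,12] → X
    (5,2)@(11, 5): e=[0,20,20] → .  [on edge]
    (10,2)@(21, 5): e=[-20,0,60] → .  [on edge]
    (1,3)@(3, 7): e=[28,8,4] → X
    (2,3)@(5, 7): e=[24,4,12] → X
    (3,3)@(7, 7): e=[20,0,20] → .  [on edge]
    (4,3)@(9, 7): e=[16,-4,28] → .
    (8,3)@(17, 7): e=[0,-20,60] → .  [on edge]
    (1,4)@(3, 9): e=[40,-20,20] → .
    (2,4)@(5, 9): e=[36,-24,28] → .
    (11,4)@(23, 9): e=[0,-60,100] → .  [on edge]
  covered (4 px):
    . . . . . . . . . . . .
    . . . . . . . . . . . .
    . . . X X . . . . . . .
    . X X . . . . . . . . .
    . . . . . . . . . . . .
    . . . . . . . . . . . .
T1:
  2·area = 40  (B↔C swapped to make it positive)
  edge (0, 8)→(14, 6): d=(14,-2) top-left  bias=+0
  edge (14, 6)→(6, 10): d=(-8,4) right/bottom  bias=-1
  edge (6, 10)→(0, 8): d=(-6,-2) top-left  bias=+0
    (10,2)@(21, 5): e=[0,-20,60] → .  [on edge]
    (3,3)@(7, 7): e=[0,20,20] → X  [on edge]
    (4,3)@(9, 7): e=[4,12,24] → X
    (5,3)@(11, 7): e=[8,4,28] → X
    (6,3)@(13, 7): e=[12,-4,32] → .
    (1,4)@(3, 9): e=[20,20,0] → X  [on edge]
    (2,4)@(5, 9): e=[24,12,4] → X
    (4,4)@(9, 9): e=[32,-4,12] → .
    (5,4)@(11, 9): e=[36,-12,16] → .
    (1,5)@(3, 11): e=[48,4,-12] → .
    (2,5)@(5, 11): e=[52,-4,-8] → .
    (3,5)@(7, 11): e=[56,-12,-4] → .
    (4,5)@(9, 11): e=[60,-20,0] → .  [on edge]
  covered (6 px):
    . . . . . . . . . . . .
    . . . . . . . . . . . .
    . . . . . . . . . . . .
    . . . X X X . . . . . .
    . X X X . . . . . . . .
    . . . . . . . . . . . .
T2:
  2·area = 59  (B↔C swapped to make it positive)
  edge (20, 5)→(0, 6): d=(-20,1) right/bottom  bias=-1
  edge (0, 6)→(1, 3): d=(1,-3) top-left  bias=+0
  edge (1, 3)→(20, 5): d=(19,2) right/bottom  bias=-1
    (0,1)@(1, 3): e=[59,0,0] → .  [on edge]
    (0,2)@(1, 5): e=[19,2,38] → X
    (1,2)@(3, 5): e=[17,8,34] → X
    (2,2)@(5, 5): e=[15,14,30] → X
    (3,2)@(7, 5): e=[13,20,26] → X
    (4,2)@(9, 5): e=[11,26,22] → X
    (5,2)@(11, 5): e=[9,32,18] → X
    (6,2)@(13, 5): e=[7,38,14] → X
    (7,2)@(15, 5): e=[5,44,10] → X
    (8,2)@(17, 5): e=[3,50,6] → X
    (9,2)@(19, 5): e=[1,56,2] → X
    (10,2)@(21, 5): e=[-1,62,-2] → .
  covered (10 px):
    . . . . . . . . . . . .
    . . . . . . . . . . . .
    X X X X X X X X X X . .
    . . . . . . . . . . . .
    . . . . . . . . . . . .
    . . . . . . . . . . . .
T3:
  2·area = 58
  edge (17, 3)→(14, 8): d=(-3,5) right/bottom  bias=-1
  edge (14, 8)→(6, 2): d=(-8,-6) top-left  bias=+0
  edge (6, 2)→(17, 3): d=(11,1) right/bottom  bias=-1
    (4,1)@(9, 3): e=[40,10,8] → X
    (5,1)@(11, 3): e=[30,22,6] → X
    (6,1)@(13, 3): e=[20,34,4] → X
    (7,1)@(15, 3): e=[10,46,2] → X
    (8,1)@(17, 3): e=[0,58,0] → .  [on edge]
    (4,2)@(9, 5): e=[34,-6,30] → .
    (5,2)@(11, 5): e=[24,6,28] → X
    (8,2)@(17, 5): e=[-6,42,22] → .
    (5,3)@(11, 7): e=[18,-10,50] → .
    (6,3)@(13, 7): e=[8,2,48] → X
    (7,3)@(15, 7): e=[-2,14,46] → .
    (6,4)@(13, 9): e=[2,-14,70] → .
  covered (8 px):
    . . . . . . . . . . . .
    . . . . X X X X . . . .
    . . . . . X X X . . . .
    . . . . . . X . . . . .
    . . . . . . . . . . . .
    . . . . . . . . . . . .

Result: [4,12,24]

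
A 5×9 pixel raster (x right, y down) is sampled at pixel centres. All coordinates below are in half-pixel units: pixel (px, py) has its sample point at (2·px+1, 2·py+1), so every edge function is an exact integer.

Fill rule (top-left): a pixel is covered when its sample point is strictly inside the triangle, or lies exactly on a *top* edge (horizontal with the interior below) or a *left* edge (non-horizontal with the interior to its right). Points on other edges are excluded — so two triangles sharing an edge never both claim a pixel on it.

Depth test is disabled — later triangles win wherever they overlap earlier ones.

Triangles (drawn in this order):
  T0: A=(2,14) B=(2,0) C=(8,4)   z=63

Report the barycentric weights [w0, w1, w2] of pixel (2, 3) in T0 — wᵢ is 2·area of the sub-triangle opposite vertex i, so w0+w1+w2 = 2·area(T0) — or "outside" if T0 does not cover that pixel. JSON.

T0:
  2·area = 84
  edge (2, 14)→(2, 0): d=(0,-14) top-left  bias=+0
  edge (2, 0)→(8, 4): d=(6,4) right/bottom  bias=-1
  edge (8, 4)→(2, 14): d=(-6,10) right/bottom  bias=-1
    (1,0)@(3, 1): e=[14,2,68] → #
    (2,0)@(5, 1): e=[42,-6,48] → ·
    (1,1)@(3, 3): e=[14,14,56] → #
    (2,1)@(5, 3): e=[42,6,36] → #
    (3,1)@(7, 3): e=[70,-2,16] → ·
    (1,2)@(3, 5): e=[14,26,44] → #
    (3,2)@(7, 5): e=[70,10,4] → #
    (4,2)@(9, 5): e=[98,2,-16] → ·
    (1,3)@(3, 7): e=[14,38,32] → #
    (3,3)@(7, 7): e=[70,22,-8] → ·
    (1,4)@(3, 9): e=[14,50,20] → #
    (2,4)@(5, 9): e=[42,42,0] → ·  [on edge]
  covered (10 px):
    · # · · ·
    · # # · ·
    · # # # ·
    · # # · ·
    · # · · ·
    · # · · ·
    · · · · ·
    · · · · ·
    · · · · ·

Answer: [30,12,42]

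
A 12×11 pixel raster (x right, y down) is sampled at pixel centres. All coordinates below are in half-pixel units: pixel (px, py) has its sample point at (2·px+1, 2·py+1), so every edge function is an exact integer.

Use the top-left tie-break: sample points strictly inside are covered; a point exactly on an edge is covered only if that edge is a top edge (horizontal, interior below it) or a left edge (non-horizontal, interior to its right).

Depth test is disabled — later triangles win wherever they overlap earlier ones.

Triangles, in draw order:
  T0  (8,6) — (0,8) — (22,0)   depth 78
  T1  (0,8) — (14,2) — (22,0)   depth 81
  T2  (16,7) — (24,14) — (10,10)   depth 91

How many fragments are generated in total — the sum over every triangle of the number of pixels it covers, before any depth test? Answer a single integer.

T0:
  2·area = 20
  edge (8, 6)→(0, 8): d=(-8,2) right/bottom  bias=-1
  edge (0, 8)→(22, 0): d=(22,-8) top-left  bias=+0
  edge (22, 0)→(8, 6): d=(-14,6) right/bottom  bias=-1
    (7,1)@(15, 3): e=[10,10,0] → ·  [on edge]
    (4,2)@(9, 5): e=[6,6,8] → █
    (5,2)@(11, 5): e=[2,22,-4] → ·
    (1,3)@(3, 7): e=[2,2,16] → █
    (2,3)@(5, 7): e=[-2,18,4] → ·
    (4,3)@(9, 7): e=[-10,50,-20] → ·
    (0,4)@(1, 9): e=[-10,30,0] → ·  [on edge]
    (1,4)@(3, 9): e=[-14,46,-12] → ·
  covered (2 px):
    · · · · · · · · · · · ·
    · · · · · · · · · · · ·
    · · · · █ · · · · · · ·
    · █ · · · · · · · · · ·
    · · · · · · · · · · · ·
    · · · · · · · · · · · ·
    · · · · · · · · · · · ·
    · · · · · · · · · · · ·
    · · · · · · · · · · · ·
    · · · · · · · · · · · ·
    · · · · · · · · · · · ·
T1:
  2·area = 20
  edge (0, 8)→(14, 2): d=(14,-6) top-left  bias=+0
  edge (14, 2)→(22, 0): d=(8,-2) top-left  bias=+0
  edge (22, 0)→(0, 8): d=(-22,8) right/bottom  bias=-1
    (9,0)@(19, 1): e=[16,2,2] → █
    (10,0)@(21, 1): e=[28,6,-14] → ·
    (6,1)@(13, 3): e=[8,6,6] → █
    (7,1)@(15, 3): e=[20,10,-10] → ·
    (9,1)@(19, 3): e=[44,18,-42] → ·
    (3,2)@(7, 5): e=[0,10,10] → █  [on edge]
    (4,2)@(9, 5): e=[12,14,-6] → ·
    (6,2)@(13, 5): e=[36,22,-38] → ·
    (3,3)@(7, 7): e=[28,26,-34] → ·
  covered (3 px):
    · · · · · · · · · █ · ·
    · · · · · · █ · · · · ·
    · · · █ · · · · · · · ·
    · · · · · · · · · · · ·
    · · · · · · · · · · · ·
    · · · · · · · · · · · ·
    · · · · · · · · · · · ·
    · · · · · · · · · · · ·
    · · · · · · · · · · · ·
    · · · · · · · · · · · ·
    · · · · · · · · · · · ·
T2:
  2·area = 66
  edge (16, 7)→(24, 14): d=(8,7) right/bottom  bias=-1
  edge (24, 14)→(10, 10): d=(-14,-4) top-left  bias=+0
  edge (10, 10)→(16, 7): d=(6,-3) top-left  bias=+0
    (6,4)@(13, 9): e=[37,26,3] → █
    (7,4)@(15, 9): e=[23,34,9] → █
    (8,4)@(17, 9): e=[9,42,15] → █
    (9,4)@(19, 9): e=[-5,50,21] → ·
    (6,5)@(13, 11): e=[53,-2,15] → ·
    (7,5)@(15, 11): e=[39,6,21] → █
    (9,5)@(19, 11): e=[11,22,33] → █
    (10,5)@(21, 11): e=[-3,30,39] → ·
    (7,6)@(15, 13): e=[55,-22,33] → ·
    (8,6)@(17, 13): e=[41,-14,39] → ·
    (9,6)@(19, 13): e=[27,-6,45] → ·
    (10,6)@(21, 13): e=[13,2,51] → █
  covered (7 px):
    · · · · · · · · · · · ·
    · · · · · · · · · · · ·
    · · · · · · · · · · · ·
    · · · · · · · · · · · ·
    · · · · · · █ █ █ · · ·
    · · · · · · · █ █ █ · ·
    · · · · · · · · · · █ ·
    · · · · · · · · · · · ·
    · · · · · · · · · · · ·
    · · · · · · · · · · · ·
    · · · · · · · · · · · ·

Answer: 12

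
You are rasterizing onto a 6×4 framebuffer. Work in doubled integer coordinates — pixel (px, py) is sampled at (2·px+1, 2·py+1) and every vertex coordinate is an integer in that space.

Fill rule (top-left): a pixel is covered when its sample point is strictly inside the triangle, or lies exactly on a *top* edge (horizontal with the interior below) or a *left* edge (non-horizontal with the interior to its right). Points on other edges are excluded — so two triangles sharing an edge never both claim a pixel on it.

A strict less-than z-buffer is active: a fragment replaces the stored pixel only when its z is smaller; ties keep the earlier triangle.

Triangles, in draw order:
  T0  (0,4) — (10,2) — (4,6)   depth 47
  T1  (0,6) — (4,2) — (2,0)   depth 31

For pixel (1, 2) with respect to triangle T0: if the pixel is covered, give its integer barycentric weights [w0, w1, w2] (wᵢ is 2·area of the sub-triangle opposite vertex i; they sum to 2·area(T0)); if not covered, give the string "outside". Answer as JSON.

T0:
  2·area = 28
  edge (0, 4)→(10, 2): d=(10,-2) top-left  bias=+0
  edge (10, 2)→(4, 6): d=(-6,4) right/bottom  bias=-1
  edge (4, 6)→(0, 4): d=(-4,-2) top-left  bias=+0
    (2,1)@(5, 3): e=[0,14,14] → X  [on edge]
    (3,1)@(7, 3): e=[4,6,18] → X
    (4,1)@(9, 3): e=[8,-2,22] → .
    (1,2)@(3, 5): e=[16,10,2] → X
    (3,2)@(7, 5): e=[24,-6,10] → .
    (1,3)@(3, 7): e=[36,-2,-6] → .
    (2,3)@(5, 7): e=[40,-10,-2] → .
  covered (4 px):
    . . . . . .
    . . X X . .
    . X X . . .
    . . . . . .
T1:
  2·area = 16  (B↔C swapped to make it positive)
  edge (0, 6)→(2, 0): d=(2,-6) top-left  bias=+0
  edge (2, 0)→(4, 2): d=(2,2) right/bottom  bias=-1
  edge (4, 2)→(0, 6): d=(-4,4) right/bottom  bias=-1
    (1,0)@(3, 1): e=[8,0,8] → .  [on edge]
    (2,0)@(5, 1): e=[20,-4,0] → .  [on edge]
    (0,1)@(1, 3): e=[0,8,8] → X  [on edge]
    (1,1)@(3, 3): e=[12,4,0] → .  [on edge]
    (2,1)@(5, 3): e=[24,0,-8] → .  [on edge]
    (0,2)@(1, 5): e=[4,12,0] → .  [on edge]
    (3,2)@(7, 5): e=[40,0,-24] → .  [on edge]
    (4,3)@(9, 7): e=[56,0,-40] → .  [on edge]
  covered (1 px):
    . . . . . .
    X . . . . .
    . . . . . .
    . . . . . .

Answer: [10,2,16]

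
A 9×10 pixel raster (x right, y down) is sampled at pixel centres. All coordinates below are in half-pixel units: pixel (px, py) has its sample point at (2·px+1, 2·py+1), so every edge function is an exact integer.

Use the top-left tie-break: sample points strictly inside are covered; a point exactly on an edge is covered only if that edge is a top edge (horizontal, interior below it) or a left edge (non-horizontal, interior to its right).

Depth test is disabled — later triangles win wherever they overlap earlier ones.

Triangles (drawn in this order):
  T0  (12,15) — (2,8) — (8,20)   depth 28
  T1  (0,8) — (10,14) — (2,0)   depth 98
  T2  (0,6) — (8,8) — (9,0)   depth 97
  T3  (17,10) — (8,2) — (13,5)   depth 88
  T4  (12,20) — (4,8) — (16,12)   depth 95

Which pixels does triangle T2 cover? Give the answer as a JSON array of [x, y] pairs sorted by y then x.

T0:
  2·area = 78  (B↔C swapped to make it positive)
  edge (12, 15)→(8, 20): d=(-4,5) right/bottom  bias=-1
  edge (8, 20)→(2, 8): d=(-6,-12) top-left  bias=+0
  edge (2, 8)→(12, 15): d=(10,7) right/bottom  bias=-1
    (1,4)@(3, 9): e=[69,6,3] → █
    (2,4)@(5, 9): e=[59,30,-11] → ·
    (1,5)@(3, 11): e=[61,-6,23] → ·
    (2,5)@(5, 11): e=[51,18,9] → █
    (3,5)@(7, 11): e=[41,42,-5] → ·
    (2,6)@(5, 13): e=[43,6,29] → █
    (3,6)@(7, 13): e=[33,30,15] → █
    (4,6)@(9, 13): e=[23,54,1] → █
    (5,6)@(11, 13): e=[13,78,-13] → ·
    (2,7)@(5, 15): e=[35,-6,49] → ·
    (3,7)@(7, 15): e=[25,18,35] → █
    (5,7)@(11, 15): e=[5,66,7] → █
  covered (10 px):
    · · · · · · · · ·
    · · · · · · · · ·
    · · · · · · · · ·
    · · · · · · · · ·
    · █ · · · · · · ·
    · · █ · · · · · ·
    · · █ █ █ · · · ·
    · · · █ █ █ · · ·
    · · · █ █ · · · ·
    · · · · · · · · ·
T1:
  2·area = 92  (B↔C swapped to make it positive)
  edge (0, 8)→(2, 0): d=(2,-8) top-left  bias=+0
  edge (2, 0)→(10, 14): d=(8,14) right/bottom  bias=-1
  edge (10, 14)→(0, 8): d=(-10,-6) top-left  bias=+0
    (1,1)@(3, 3): e=[14,10,68] → █
    (2,1)@(5, 3): e=[30,-18,80] → ·
    (0,2)@(1, 5): e=[2,54,36] → █
    (2,2)@(5, 5): e=[34,-2,60] → ·
    (0,3)@(1, 7): e=[6,70,16] → █
    (2,3)@(5, 7): e=[38,14,40] → █
    (3,3)@(7, 7): e=[54,-14,52] → ·
    (0,4)@(1, 9): e=[10,86,-4] → ·
    (1,4)@(3, 9): e=[26,58,8] → █
    (3,4)@(7, 9): e=[58,2,32] → █
    (4,4)@(9, 9): e=[74,-26,44] → ·
    (1,5)@(3, 11): e=[30,74,-12] → ·
    (2,5)@(5, 11): e=[46,46,0] → █  [on edge]
    (7,8)@(15, 17): e=[138,-46,0] → ·  [on edge]
  covered (12 px):
    · · · · · · · · ·
    · █ · · · · · · ·
    █ █ · · · · · · ·
    █ █ █ · · · · · ·
    · █ █ █ · · · · ·
    · · █ █ · · · · ·
    · · · · █ · · · ·
    · · · · · · · · ·
    · · · · · · · · ·
    · · · · · · · · ·
T2:
  2·area = 66  (B↔C swapped to make it positive)
  edge (0, 6)→(9, 0): d=(9,-6) top-left  bias=+0
  edge (9, 0)→(8, 8): d=(-1,8) right/bottom  bias=-1
  edge (8, 8)→(0, 6): d=(-8,-2) top-left  bias=+0
    (2,1)@(5, 3): e=[3,29,34] → █
    (3,1)@(7, 3): e=[15,13,38] → █
    (4,1)@(9, 3): e=[27,-3,42] → ·
    (1,2)@(3, 5): e=[9,43,14] → █
    (4,2)@(9, 5): e=[45,-5,26] → ·
    (1,3)@(3, 7): e=[27,41,-2] → ·
    (2,3)@(5, 7): e=[39,25,2] → █
    (4,3)@(9, 7): e=[63,-7,10] → ·
    (2,4)@(5, 9): e=[57,23,-14] → ·
    (3,4)@(7, 9): e=[69,7,-10] → ·
  covered (7 px):
    · · · · · · · · ·
    · · █ █ · · · · ·
    · █ █ █ · · · · ·
    · · █ █ · · · · ·
    · · · · · · · · ·
    · · · · · · · · ·
    · · · · · · · · ·
    · · · · · · · · ·
    · · · · · · · · ·
    · · · · · · · · ·
T3:
  2·area = 13
  edge (17, 10)→(8, 2): d=(-9,-8) top-left  bias=+0
  edge (8, 2)→(13, 5): d=(5,3) right/bottom  bias=-1
  edge (13, 5)→(17, 10): d=(4,5) right/bottom  bias=-1
    (6,2)@(13, 5): e=[13,0,0] → ·  [on edge]
  covered (0 px):
    · · · · · · · · ·
    · · · · · · · · ·
    · · · · · · · · ·
    · · · · · · · · ·
    · · · · · · · · ·
    · · · · · · · · ·
    · · · · · · · · ·
    · · · · · · · · ·
    · · · · · · · · ·
    · · · · · · · · ·
T4:
  2·area = 112
  edge (12, 20)→(4, 8): d=(-8,-12) top-left  bias=+0
  edge (4, 8)→(16, 12): d=(12,4) right/bottom  bias=-1
  edge (16, 12)→(12, 20): d=(-4,8) right/bottom  bias=-1
    (0,3)@(1, 7): e=[-28,0,140] → ·  [on edge]
    (2,4)@(5, 9): e=[4,8,100] → █
    (3,4)@(7, 9): e=[28,0,84] → ·  [on edge]
    (2,5)@(5, 11): e=[-12,32,92] → ·
    (3,5)@(7, 11): e=[12,24,76] → █
    (4,5)@(9, 11): e=[36,16,60] → █
    (5,5)@(11, 11): e=[60,8,44] → █
    (6,5)@(13, 11): e=[84,0,28] → ·  [on edge]
    (3,6)@(7, 13): e=[-4,48,68] → ·
    (4,6)@(9, 13): e=[20,40,52] → █
    (6,6)@(13, 13): e=[68,24,20] → █
    (7,6)@(15, 13): e=[92,16,4] → █
  covered (13 px):
    · · · · · · · · ·
    · · · · · · · · ·
    · · · · · · · · ·
    · · · · · · · · ·
    · · █ · · · · · ·
    · · · █ █ █ · · ·
    · · · · █ █ █ █ ·
    · · · · █ █ █ · ·
    · · · · · █ █ · ·
    · · · · · · · · ·

Answer: [[2,1],[3,1],[1,2],[2,2],[3,2],[2,3],[3,3]]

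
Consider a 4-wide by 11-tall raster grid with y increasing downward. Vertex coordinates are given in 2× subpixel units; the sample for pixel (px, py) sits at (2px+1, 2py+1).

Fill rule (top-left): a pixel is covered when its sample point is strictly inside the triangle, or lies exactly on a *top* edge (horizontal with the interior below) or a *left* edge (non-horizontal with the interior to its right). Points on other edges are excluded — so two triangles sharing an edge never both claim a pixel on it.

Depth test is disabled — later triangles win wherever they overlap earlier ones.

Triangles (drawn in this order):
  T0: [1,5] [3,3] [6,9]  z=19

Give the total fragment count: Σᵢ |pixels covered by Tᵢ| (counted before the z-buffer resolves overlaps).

T0:
  2·area = 18
  edge (1, 5)→(3, 3): d=(2,-2) top-left  bias=+0
  edge (3, 3)→(6, 9): d=(3,6) right/bottom  bias=-1
  edge (6, 9)→(1, 5): d=(-5,-4) top-left  bias=+0
    (2,0)@(5, 1): e=[0,-18,36] → ·  [on edge]
    (1,1)@(3, 3): e=[0,0,18] → ·  [on edge]
    (0,2)@(1, 5): e=[0,18,0] → █  [on edge]
    (1,2)@(3, 5): e=[4,6,8] → █
    (2,2)@(5, 5): e=[8,-6,16] → ·
    (0,3)@(1, 7): e=[4,24,-10] → ·
    (1,3)@(3, 7): e=[8,12,-2] → ·
    (2,3)@(5, 7): e=[12,0,6] → ·  [on edge]
    (3,5)@(7, 11): e=[24,0,-6] → ·  [on edge]
  covered (2 px):
    · · · ·
    · · · ·
    █ █ · ·
    · · · ·
    · · · ·
    · · · ·
    · · · ·
    · · · ·
    · · · ·
    · · · ·
    · · · ·

Result: 2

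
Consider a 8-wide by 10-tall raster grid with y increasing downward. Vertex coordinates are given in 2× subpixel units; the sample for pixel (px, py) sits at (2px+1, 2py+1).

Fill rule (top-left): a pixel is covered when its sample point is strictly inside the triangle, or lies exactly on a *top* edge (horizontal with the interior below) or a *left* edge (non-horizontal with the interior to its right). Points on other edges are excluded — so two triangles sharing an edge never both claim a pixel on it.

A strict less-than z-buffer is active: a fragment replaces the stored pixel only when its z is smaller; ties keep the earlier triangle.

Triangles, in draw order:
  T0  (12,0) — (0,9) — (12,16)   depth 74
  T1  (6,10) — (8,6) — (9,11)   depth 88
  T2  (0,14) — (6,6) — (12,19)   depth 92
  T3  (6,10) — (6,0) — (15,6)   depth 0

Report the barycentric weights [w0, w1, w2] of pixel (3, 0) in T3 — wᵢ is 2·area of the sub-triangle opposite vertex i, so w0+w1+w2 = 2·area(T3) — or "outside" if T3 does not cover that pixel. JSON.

T0:
  2·area = 192  (B↔C swapped to make it positive)
  edge (12, 0)→(12, 16): d=(0,16) right/bottom  bias=-1
  edge (12, 16)→(0, 9): d=(-12,-7) top-left  bias=+0
  edge (0, 9)→(12, 0): d=(12,-9) top-left  bias=+0
    (5,0)@(11, 1): e=[16,173,3] → X
    (6,0)@(13, 1): e=[-16,187,21] → .
    (4,1)@(9, 3): e=[48,135,9] → X
    (6,1)@(13, 3): e=[-16,163,45] → .
    (3,2)@(7, 5): e=[80,97,15] → X
    (6,2)@(13, 5): e=[-16,139,69] → .
    (1,3)@(3, 7): e=[144,45,3] → X
    (2,3)@(5, 7): e=[112,59,21] → X
    (6,3)@(13, 7): e=[-16,115,93] → .
    (0,4)@(1, 9): e=[176,7,9] → X
    (6,4)@(13, 9): e=[-16,91,117] → .
    (0,5)@(1, 11): e=[176,-17,33] → .
  covered (25 px):
    . . . . . X . .
    . . . . X X . .
    . . . X X X . .
    . X X X X X . .
    X X X X X X . .
    . . X X X X . .
    . . . X X X . .
    . . . . . X . .
    . . . . . . . .
    . . . . . . . .
T1:
  2·area = 14
  edge (6, 10)→(8, 6): d=(2,-4) top-left  bias=+0
  edge (8, 6)→(9, 11): d=(1,5) right/bottom  bias=-1
  edge (9, 11)→(6, 10): d=(-3,-1) top-left  bias=+0
    (3,0)@(7, 1): e=[-14,0,28] → .  [on edge]
    (1,4)@(3, 9): e=[-14,28,0] → .  [on edge]
    (3,4)@(7, 9): e=[2,8,4] → X
    (4,4)@(9, 9): e=[10,-2,6] → .
    (3,5)@(7, 11): e=[6,10,-2] → .
    (4,5)@(9, 11): e=[14,0,0] → .  [on edge]
    (7,6)@(15, 13): e=[42,-28,0] → .  [on edge]
  covered (1 px):
    . . . . . . . .
    . . . . . . . .
    . . . . . . . .
    . . . . . . . .
    . . . X . . . .
    . . . . . . . .
    . . . . . . . .
    . . . . . . . .
    . . . . . . . .
    . . . . . . . .
T2:
  2·area = 126
  edge (0, 14)→(6, 6): d=(6,-8) top-left  bias=+0
  edge (6, 6)→(12, 19): d=(6,13) right/bottom  bias=-1
  edge (12, 19)→(0, 14): d=(-12,-5) top-left  bias=+0
    (2,4)@(5, 9): e=[10,31,85] → X
    (3,4)@(7, 9): e=[26,5,95] → X
    (4,4)@(9, 9): e=[42,-21,105] → .
    (1,5)@(3, 11): e=[6,69,51] → X
    (4,5)@(9, 11): e=[54,-9,81] → .
    (0,6)@(1, 13): e=[2,107,17] → X
    (4,6)@(9, 13): e=[66,3,57] → X
    (5,6)@(11, 13): e=[82,-23,67] → .
    (0,7)@(1, 15): e=[14,119,-7] → .
    (1,7)@(3, 15): e=[30,93,3] → X
    (5,7)@(11, 15): e=[94,-11,43] → .
    (1,8)@(3, 17): e=[42,105,-21] → .
  covered (16 px):
    . . . . . . . .
    . . . . . . . .
    . . . . . . . .
    . . . . . . . .
    . . X X . . . .
    . X X X . . . .
    X X X X X . . .
    . X X X X . . .
    . . . . X X . .
    . . . . . . . .
T3:
  2·area = 90
  edge (6, 10)→(6, 0): d=(0,-10) top-left  bias=+0
  edge (6, 0)→(15, 6): d=(9,6) right/bottom  bias=-1
  edge (15, 6)→(6, 10): d=(-9,4) right/bottom  bias=-1
    (3,0)@(7, 1): e=[10,3,77] → X
    (4,0)@(9, 1): e=[30,-9,69] → .
    (3,1)@(7, 3): e=[10,21,59] → X
    (4,1)@(9, 3): e=[30,9,51] → X
    (5,1)@(11, 3): e=[50,-3,43] → .
    (3,2)@(7, 5): e=[10,39,41] → X
    (5,2)@(11, 5): e=[50,15,25] → X
    (6,2)@(13, 5): e=[70,3,17] → X
    (7,2)@(15, 5): e=[90,-9,9] → .
    (3,3)@(7, 7): e=[10,57,23] → X
    (6,3)@(13, 7): e=[70,21,-1] → .
    (3,4)@(7, 9): e=[10,75,5] → X
  covered (11 px):
    . . . X . . . .
    . . . X X . . .
    . . . X X X X .
    . . . X X X . .
    . . . X . . . .
    . . . . . . . .
    . . . . . . . .
    . . . . . . . .
    . . . . . . . .
    . . . . . . . .

Result: [3,77,10]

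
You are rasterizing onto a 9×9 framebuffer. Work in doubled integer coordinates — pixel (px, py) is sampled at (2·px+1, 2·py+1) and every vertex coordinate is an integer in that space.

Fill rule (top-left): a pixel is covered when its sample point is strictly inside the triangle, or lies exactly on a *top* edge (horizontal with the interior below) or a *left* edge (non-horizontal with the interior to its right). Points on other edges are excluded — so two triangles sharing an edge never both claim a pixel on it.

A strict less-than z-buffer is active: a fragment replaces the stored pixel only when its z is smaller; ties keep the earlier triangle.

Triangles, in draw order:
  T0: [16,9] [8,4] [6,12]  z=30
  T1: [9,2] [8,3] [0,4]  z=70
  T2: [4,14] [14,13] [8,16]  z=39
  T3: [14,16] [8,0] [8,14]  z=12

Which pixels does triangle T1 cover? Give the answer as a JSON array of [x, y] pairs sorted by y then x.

T0:
  2·area = 74  (B↔C swapped to make it positive)
  edge (16, 9)→(6, 12): d=(-10,3) right/bottom  bias=-1
  edge (6, 12)→(8, 4): d=(2,-8) top-left  bias=+0
  edge (8, 4)→(16, 9): d=(8,5) right/bottom  bias=-1
    (4,2)@(9, 5): e=[61,10,3] → #
    (5,2)@(11, 5): e=[55,26,-7] → ·
    (4,3)@(9, 7): e=[41,14,19] → #
    (5,3)@(11, 7): e=[35,30,9] → #
    (6,3)@(13, 7): e=[29,46,-1] → ·
    (3,4)@(7, 9): e=[27,2,45] → #
    (6,4)@(13, 9): e=[9,50,15] → #
    (7,4)@(15, 9): e=[3,66,5] → #
    (8,4)@(17, 9): e=[-3,82,-5] → ·
    (3,5)@(7, 11): e=[7,6,61] → #
    (5,5)@(11, 11): e=[-5,38,41] → ·
    (6,5)@(13, 11): e=[-11,54,31] → ·
  covered (10 px):
    · · · · · · · · ·
    · · · · · · · · ·
    · · · · # · · · ·
    · · · · # # · · ·
    · · · # # # # # ·
    · · · # # · · · ·
    · · · · · · · · ·
    · · · · · · · · ·
    · · · · · · · · ·
T1:
  2·area = 7
  edge (9, 2)→(8, 3): d=(-1,1) right/bottom  bias=-1
  edge (8, 3)→(0, 4): d=(-8,1) right/bottom  bias=-1
  edge (0, 4)→(9, 2): d=(9,-2) top-left  bias=+0
    (2,1)@(5, 3): e=[3,3,1] → #
    (3,1)@(7, 3): e=[1,1,5] → #
    (4,1)@(9, 3): e=[-1,-1,9] → ·
    (2,2)@(5, 5): e=[1,-13,19] → ·
    (3,2)@(7, 5): e=[-1,-15,23] → ·
  covered (2 px):
    · · · · · · · · ·
    · · # # · · · · ·
    · · · · · · · · ·
    · · · · · · · · ·
    · · · · · · · · ·
    · · · · · · · · ·
    · · · · · · · · ·
    · · · · · · · · ·
    · · · · · · · · ·
T2:
  2·area = 24
  edge (4, 14)→(14, 13): d=(10,-1) top-left  bias=+0
  edge (14, 13)→(8, 16): d=(-6,3) right/bottom  bias=-1
  edge (8, 16)→(4, 14): d=(-4,-2) top-left  bias=+0
    (3,7)@(7, 15): e=[13,9,2] → #
    (4,7)@(9, 15): e=[15,3,6] → #
    (5,7)@(11, 15): e=[17,-3,10] → ·
    (3,8)@(7, 17): e=[33,-3,-6] → ·
    (4,8)@(9, 17): e=[35,-9,-2] → ·
  covered (2 px):
    · · · · · · · · ·
    · · · · · · · · ·
    · · · · · · · · ·
    · · · · · · · · ·
    · · · · · · · · ·
    · · · · · · · · ·
    · · · · · · · · ·
    · · · # # · · · ·
    · · · · · · · · ·
T3:
  2·area = 84  (B↔C swapped to make it positive)
  edge (14, 16)→(8, 14): d=(-6,-2) top-left  bias=+0
  edge (8, 14)→(8, 0): d=(0,-14) top-left  bias=+0
  edge (8, 0)→(14, 16): d=(6,16) right/bottom  bias=-1
    (4,1)@(9, 3): e=[68,14,2] → #
    (5,1)@(11, 3): e=[72,42,-30] → ·
    (4,2)@(9, 5): e=[56,14,14] → #
    (5,2)@(11, 5): e=[60,42,-18] → ·
    (4,3)@(9, 7): e=[44,14,26] → #
    (5,3)@(11, 7): e=[48,42,-6] → ·
    (4,4)@(9, 9): e=[32,14,38] → #
    (5,4)@(11, 9): e=[36,42,6] → #
    (6,4)@(13, 9): e=[40,70,-26] → ·
    (4,5)@(9, 11): e=[20,14,50] → #
    (6,5)@(13, 11): e=[28,70,-14] → ·
    (2,6)@(5, 13): e=[0,-42,126] → ·  [on edge]
    (5,7)@(11, 15): e=[0,42,42] → #  [on edge]
    (8,8)@(17, 17): e=[0,126,-42] → ·  [on edge]
  covered (11 px):
    · · · · · · · · ·
    · · · · # · · · ·
    · · · · # · · · ·
    · · · · # · · · ·
    · · · · # # · · ·
    · · · · # # · · ·
    · · · · # # · · ·
    · · · · · # # · ·
    · · · · · · · · ·

Answer: [[2,1],[3,1]]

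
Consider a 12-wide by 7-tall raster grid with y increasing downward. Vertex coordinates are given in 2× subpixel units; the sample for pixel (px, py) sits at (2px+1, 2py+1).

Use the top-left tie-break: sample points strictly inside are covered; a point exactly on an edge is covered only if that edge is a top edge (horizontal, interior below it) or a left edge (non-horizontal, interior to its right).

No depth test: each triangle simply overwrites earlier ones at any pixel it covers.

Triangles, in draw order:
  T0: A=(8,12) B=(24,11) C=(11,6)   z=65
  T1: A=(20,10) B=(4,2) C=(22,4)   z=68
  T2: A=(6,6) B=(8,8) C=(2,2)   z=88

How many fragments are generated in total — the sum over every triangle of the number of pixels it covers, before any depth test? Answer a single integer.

T0:
  2·area = 93  (B↔C swapped to make it positive)
  edge (8, 12)→(11, 6): d=(3,-6) top-left  bias=+0
  edge (11, 6)→(24, 11): d=(13,5) right/bottom  bias=-1
  edge (24, 11)→(8, 12): d=(-16,1) right/bottom  bias=-1
    (5,3)@(11, 7): e=[3,13,77] → █
    (6,3)@(13, 7): e=[15,3,75] → █
    (7,3)@(15, 7): e=[27,-7,73] → ·
    (5,4)@(11, 9): e=[9,39,45] → █
    (7,4)@(15, 9): e=[33,19,41] → █
    (8,4)@(17, 9): e=[45,9,39] → █
    (9,4)@(19, 9): e=[57,-1,37] → ·
    (4,5)@(9, 11): e=[3,75,15] → █
    (9,5)@(19, 11): e=[63,25,5] → █
    (10,5)@(21, 11): e=[75,15,3] → █
    (11,5)@(23, 11): e=[87,5,1] → █
    (4,6)@(9, 13): e=[9,101,-17] → ·
  covered (14 px):
    · · · · · · · · · · · ·
    · · · · · · · · · · · ·
    · · · · · · · · · · · ·
    · · · · · █ █ · · · · ·
    · · · · · █ █ █ █ · · ·
    · · · · █ █ █ █ █ █ █ █
    · · · · · · · · · · · ·
T1:
  2·area = 112
  edge (20, 10)→(4, 2): d=(-16,-8) top-left  bias=+0
  edge (4, 2)→(22, 4): d=(18,2) right/bottom  bias=-1
  edge (22, 4)→(20, 10): d=(-2,6) right/bottom  bias=-1
    (11,0)@(23, 1): e=[168,-56,0] → ·  [on edge]
    (3,1)@(7, 3): e=[8,12,92] → █
    (4,1)@(9, 3): e=[24,8,80] → █
    (5,1)@(11, 3): e=[40,4,68] → █
    (6,1)@(13, 3): e=[56,0,56] → ·  [on edge]
    (3,2)@(7, 5): e=[-24,48,88] → ·
    (4,2)@(9, 5): e=[-8,44,76] → ·
    (5,2)@(11, 5): e=[8,40,64] → █
    (6,2)@(13, 5): e=[24,36,52] → █
    (7,2)@(15, 5): e=[40,32,40] → █
    (8,2)@(17, 5): e=[56,28,28] → █
    (9,2)@(19, 5): e=[72,24,16] → █
    (10,3)@(21, 7): e=[56,56,0] → ·  [on edge]
    (9,6)@(19, 13): e=[-56,168,0] → ·  [on edge]
  covered (13 px):
    · · · · · · · · · · · ·
    · · · █ █ █ · · · · · ·
    · · · · · █ █ █ █ █ █ ·
    · · · · · · · █ █ █ · ·
    · · · · · · · · · █ · ·
    · · · · · · · · · · · ·
    · · · · · · · · · · · ·
T2:
  degenerate (2·area = 0) — covers nothing

Final: 27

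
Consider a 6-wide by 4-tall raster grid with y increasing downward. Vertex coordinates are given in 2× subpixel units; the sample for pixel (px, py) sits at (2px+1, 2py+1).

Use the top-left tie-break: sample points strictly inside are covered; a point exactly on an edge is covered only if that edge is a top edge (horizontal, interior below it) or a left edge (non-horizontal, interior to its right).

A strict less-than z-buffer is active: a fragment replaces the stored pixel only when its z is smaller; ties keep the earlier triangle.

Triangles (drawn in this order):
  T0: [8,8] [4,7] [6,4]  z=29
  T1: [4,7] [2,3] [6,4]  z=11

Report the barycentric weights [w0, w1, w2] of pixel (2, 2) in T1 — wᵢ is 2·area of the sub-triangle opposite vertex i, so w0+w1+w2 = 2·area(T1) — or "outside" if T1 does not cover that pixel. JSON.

T0:
  2·area = 14
  edge (8, 8)→(4, 7): d=(-4,-1) top-left  bias=+0
  edge (4, 7)→(6, 4): d=(2,-3) top-left  bias=+0
  edge (6, 4)→(8, 8): d=(2,4) right/bottom  bias=-1
    (2,3)@(5, 7): e=[1,3,10] → X
    (3,3)@(7, 7): e=[3,9,2] → X
    (4,3)@(9, 7): e=[5,15,-6] → .
  covered (2 px):
    . . . . . .
    . . . . . .
    . . . . . .
    . . X X . .
T1:
  2·area = 14
  edge (4, 7)→(2, 3): d=(-2,-4) top-left  bias=+0
  edge (2, 3)→(6, 4): d=(4,1) right/bottom  bias=-1
  edge (6, 4)→(4, 7): d=(-2,3) right/bottom  bias=-1
    (0,0)@(1, 1): e=[0,-7,21] → .  [on edge]
    (1,2)@(3, 5): e=[0,7,7] → X  [on edge]
    (2,2)@(5, 5): e=[8,5,1] → X
    (3,2)@(7, 5): e=[16,3,-5] → .
    (1,3)@(3, 7): e=[-4,15,3] → .
    (2,3)@(5, 7): e=[4,13,-3] → .
  covered (2 px):
    . . . . . .
    . . . . . .
    . X X . . .
    . . . . . .

Final: [5,1,8]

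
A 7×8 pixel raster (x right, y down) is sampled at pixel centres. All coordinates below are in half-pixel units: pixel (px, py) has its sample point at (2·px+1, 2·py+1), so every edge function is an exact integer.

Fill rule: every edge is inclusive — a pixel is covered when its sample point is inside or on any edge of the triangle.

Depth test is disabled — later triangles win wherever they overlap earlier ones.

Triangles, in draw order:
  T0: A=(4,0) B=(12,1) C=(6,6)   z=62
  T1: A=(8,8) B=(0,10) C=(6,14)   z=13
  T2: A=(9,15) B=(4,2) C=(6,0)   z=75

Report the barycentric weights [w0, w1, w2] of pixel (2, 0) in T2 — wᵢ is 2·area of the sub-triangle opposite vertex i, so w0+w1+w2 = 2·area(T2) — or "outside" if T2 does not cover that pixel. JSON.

T0:
  2·area = 46
  edge (4, 0)→(12, 1): d=(8,1) inclusive
  edge (12, 1)→(6, 6): d=(-6,5) inclusive
  edge (6, 6)→(4, 0): d=(-2,-6) inclusive
    (2,0)@(5, 1): e=[7,35,4] → █
    (3,0)@(7, 1): e=[5,25,16] → █
    (4,0)@(9, 1): e=[3,15,28] → █
    (5,0)@(11, 1): e=[1,5,40] → █
    (6,0)@(13, 1): e=[-1,-5,52] → ·
    (2,1)@(5, 3): e=[23,23,0] → █  [on edge]
    (5,1)@(11, 3): e=[17,-7,36] → ·
    (2,2)@(5, 5): e=[39,11,-4] → ·
    (3,2)@(7, 5): e=[37,1,8] → █
    (4,2)@(9, 5): e=[35,-9,20] → ·
    (3,3)@(7, 7): e=[53,-11,4] → ·
    (3,4)@(7, 9): e=[69,-23,0] → ·  [on edge]
    (4,7)@(9, 15): e=[115,-69,0] → ·  [on edge]
  covered (8 px):
    · · █ █ █ █ ·
    · · █ █ █ · ·
    · · · █ · · ·
    · · · · · · ·
    · · · · · · ·
    · · · · · · ·
    · · · · · · ·
    · · · · · · ·
T1:
  2·area = 44  (B↔C swapped to make it positive)
  edge (8, 8)→(6, 14): d=(-2,6) inclusive
  edge (6, 14)→(0, 10): d=(-6,-4) inclusive
  edge (0, 10)→(8, 8): d=(8,-2) inclusive
    (4,2)@(9, 5): e=[0,66,-22] → ·  [on edge]
    (2,4)@(5, 9): e=[16,26,2] → █
    (3,4)@(7, 9): e=[4,34,6] → █
    (4,4)@(9, 9): e=[-8,42,10] → ·
    (1,5)@(3, 11): e=[24,6,14] → █
    (3,5)@(7, 11): e=[0,22,22] → █  [on edge]
    (4,5)@(9, 11): e=[-12,30,26] → ·
    (1,6)@(3, 13): e=[20,-6,30] → ·
    (2,6)@(5, 13): e=[8,2,34] → █
    (3,6)@(7, 13): e=[-4,10,38] → ·
    (2,7)@(5, 15): e=[4,-10,50] → ·
  covered (6 px):
    · · · · · · ·
    · · · · · · ·
    · · · · · · ·
    · · · · · · ·
    · · █ █ · · ·
    · █ █ █ · · ·
    · · █ · · · ·
    · · · · · · ·
T2:
  2·area = 36
  edge (9, 15)→(4, 2): d=(-5,-13) inclusive
  edge (4, 2)→(6, 0): d=(2,-2) inclusive
  edge (6, 0)→(9, 15): d=(3,15) inclusive
    (2,0)@(5, 1): e=[18,0,18] → █  [on edge]
    (3,0)@(7, 1): e=[44,4,-12] → ·
    (1,1)@(3, 3): e=[-18,0,54] → ·  [on edge]
    (2,1)@(5, 3): e=[8,4,24] → █
    (3,1)@(7, 3): e=[34,8,-6] → ·
    (0,2)@(1, 5): e=[-54,0,90] → ·  [on edge]
    (2,2)@(5, 5): e=[-2,8,30] → ·
    (3,2)@(7, 5): e=[24,12,0] → █  [on edge]
    (4,2)@(9, 5): e=[50,16,-30] → ·
    (3,3)@(7, 7): e=[14,16,6] → █
    (4,3)@(9, 7): e=[40,20,-24] → ·
    (3,4)@(7, 9): e=[4,20,12] → █
    (4,7)@(9, 15): e=[0,36,0] → █  [on edge]
  covered (6 px):
    · · █ · · · ·
    · · █ · · · ·
    · · · █ · · ·
    · · · █ · · ·
    · · · █ · · ·
    · · · · · · ·
    · · · · · · ·
    · · · · █ · ·

Result: [0,18,18]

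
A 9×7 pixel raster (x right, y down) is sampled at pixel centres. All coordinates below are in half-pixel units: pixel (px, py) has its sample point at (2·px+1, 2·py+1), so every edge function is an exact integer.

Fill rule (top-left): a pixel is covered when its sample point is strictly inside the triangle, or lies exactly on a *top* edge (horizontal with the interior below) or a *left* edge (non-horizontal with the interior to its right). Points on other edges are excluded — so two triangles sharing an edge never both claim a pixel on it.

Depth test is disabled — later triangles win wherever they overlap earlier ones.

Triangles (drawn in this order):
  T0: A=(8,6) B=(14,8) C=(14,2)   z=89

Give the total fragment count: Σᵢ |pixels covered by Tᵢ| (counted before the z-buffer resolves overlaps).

T0:
  2·area = 36  (B↔C swapped to make it positive)
  edge (8, 6)→(14, 2): d=(6,-4) top-left  bias=+0
  edge (14, 2)→(14, 8): d=(0,6) right/bottom  bias=-1
  edge (14, 8)→(8, 6): d=(-6,-2) top-left  bias=+0
    (6,1)@(13, 3): e=[2,6,28] → #
    (7,1)@(15, 3): e=[10,-6,32] → ·
    (2,2)@(5, 5): e=[-18,54,0] → ·  [on edge]
    (5,2)@(11, 5): e=[6,18,12] → #
    (7,2)@(15, 5): e=[22,-6,20] → ·
    (5,3)@(11, 7): e=[18,18,0] → #  [on edge]
    (7,3)@(15, 7): e=[34,-6,8] → ·
    (5,4)@(11, 9): e=[30,18,-12] → ·
    (6,4)@(13, 9): e=[38,6,-8] → ·
    (8,4)@(17, 9): e=[54,-18,0] → ·  [on edge]
  covered (5 px):
    · · · · · · · · ·
    · · · · · · # · ·
    · · · · · # # · ·
    · · · · · # # · ·
    · · · · · · · · ·
    · · · · · · · · ·
    · · · · · · · · ·

Result: 5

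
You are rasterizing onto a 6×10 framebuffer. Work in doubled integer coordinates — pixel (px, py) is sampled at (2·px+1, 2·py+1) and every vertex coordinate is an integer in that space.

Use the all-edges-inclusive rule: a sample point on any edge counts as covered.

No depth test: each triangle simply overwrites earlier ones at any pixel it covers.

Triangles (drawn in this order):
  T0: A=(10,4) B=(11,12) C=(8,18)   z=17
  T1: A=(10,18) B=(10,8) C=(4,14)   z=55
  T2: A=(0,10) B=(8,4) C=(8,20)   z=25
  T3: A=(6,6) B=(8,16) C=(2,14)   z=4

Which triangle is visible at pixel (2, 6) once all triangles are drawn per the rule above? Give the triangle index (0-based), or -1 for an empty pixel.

T0:
  2·area = 30
  edge (10, 4)→(11, 12): d=(1,8) inclusive
  edge (11, 12)→(8, 18): d=(-3,6) inclusive
  edge (8, 18)→(10, 4): d=(2,-14) inclusive
    (4,5)@(9, 11): e=[15,15,0] → #  [on edge]
    (5,5)@(11, 11): e=[-1,3,28] → ·
    (4,6)@(9, 13): e=[17,9,4] → #
    (5,6)@(11, 13): e=[1,-3,32] → ·
    (4,7)@(9, 15): e=[19,3,8] → #
    (5,7)@(11, 15): e=[3,-9,36] → ·
    (4,8)@(9, 17): e=[21,-3,12] → ·
  covered (3 px):
    · · · · · ·
    · · · · · ·
    · · · · · ·
    · · · · · ·
    · · · · · ·
    · · · · # ·
    · · · · # ·
    · · · · # ·
    · · · · · ·
    · · · · · ·
T1:
  2·area = 60  (B↔C swapped to make it positive)
  edge (10, 18)→(4, 14): d=(-6,-4) inclusive
  edge (4, 14)→(10, 8): d=(6,-6) inclusive
  edge (10, 8)→(10, 18): d=(0,10) inclusive
    (5,3)@(11, 7): e=[70,0,-10] → ·  [on edge]
    (4,4)@(9, 9): e=[50,0,10] → #  [on edge]
    (5,4)@(11, 9): e=[58,12,-10] → ·
    (3,5)@(7, 11): e=[30,0,30] → #  [on edge]
    (5,5)@(11, 11): e=[46,24,-10] → ·
    (2,6)@(5, 13): e=[10,0,50] → #  [on edge]
    (5,6)@(11, 13): e=[34,36,-10] → ·
    (1,7)@(3, 15): e=[-10,0,70] → ·  [on edge]
    (2,7)@(5, 15): e=[-2,12,50] → ·
    (3,7)@(7, 15): e=[6,24,30] → #
    (5,7)@(11, 15): e=[22,48,-10] → ·
    (0,8)@(1, 17): e=[-30,0,90] → ·  [on edge]
  covered (9 px):
    · · · · · ·
    · · · · · ·
    · · · · · ·
    · · · · · ·
    · · · · # ·
    · · · # # ·
    · · # # # ·
    · · · # # ·
    · · · · # ·
    · · · · · ·
T2:
  2·area = 128
  edge (0, 10)→(8, 4): d=(8,-6) inclusive
  edge (8, 4)→(8, 20): d=(0,16) inclusive
  edge (8, 20)→(0, 10): d=(-8,-10) inclusive
    (3,2)@(7, 5): e=[2,16,110] → #
    (4,2)@(9, 5): e=[14,-16,130] → ·
    (2,3)@(5, 7): e=[6,48,74] → #
    (4,3)@(9, 7): e=[30,-16,114] → ·
    (1,4)@(3, 9): e=[10,80,38] → #
    (4,4)@(9, 9): e=[46,-16,98] → ·
    (0,5)@(1, 11): e=[14,112,2] → #
    (4,5)@(9, 11): e=[62,-16,82] → ·
    (0,6)@(1, 13): e=[30,112,-14] → ·
    (1,6)@(3, 13): e=[42,80,6] → #
    (4,6)@(9, 13): e=[78,-16,66] → ·
    (1,7)@(3, 15): e=[58,80,-10] → ·
  covered (16 px):
    · · · · · ·
    · · · · · ·
    · · · # · ·
    · · # # · ·
    · # # # · ·
    # # # # · ·
    · # # # · ·
    · · # # · ·
    · · · # · ·
    · · · · · ·
T3:
  2·area = 56
  edge (6, 6)→(8, 16): d=(2,10) inclusive
  edge (8, 16)→(2, 14): d=(-6,-2) inclusive
  edge (2, 14)→(6, 6): d=(4,-8) inclusive
    (2,0)@(5, 1): e=[0,84,-28] → ·  [on edge]
    (2,4)@(5, 9): e=[16,36,4] → #
    (3,4)@(7, 9): e=[-4,40,20] → ·
    (2,5)@(5, 11): e=[20,24,12] → #
    (3,5)@(7, 11): e=[0,28,28] → #  [on edge]
    (4,5)@(9, 11): e=[-20,32,44] → ·
    (1,6)@(3, 13): e=[44,8,4] → #
    (4,6)@(9, 13): e=[-16,20,52] → ·
    (1,7)@(3, 15): e=[48,-4,12] → ·
    (2,7)@(5, 15): e=[28,0,28] → #  [on edge]
    (4,7)@(9, 15): e=[-12,8,60] → ·
    (2,8)@(5, 17): e=[32,-12,36] → ·
    (5,8)@(11, 17): e=[-28,0,84] → ·  [on edge]
  covered (8 px):
    · · · · · ·
    · · · · · ·
    · · · · · ·
    · · · · · ·
    · · # · · ·
    · · # # · ·
    · # # # · ·
    · · # # · ·
    · · · · · ·
    · · · · · ·

Z-buffer (winner per pixel, '.' = empty):
  . . . . . .
  . . . . . .
  . . . 2 . .
  . . 2 2 . .
  . 2 3 2 1 .
  2 2 3 3 1 .
  . 3 3 3 1 .
  . . 3 3 1 .
  . . . 2 1 .
  . . . . . .

Final: 3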